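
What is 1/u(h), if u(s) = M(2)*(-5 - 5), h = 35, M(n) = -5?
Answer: 1/50 ≈ 0.020000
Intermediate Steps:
u(s) = 50 (u(s) = -5*(-5 - 5) = -5*(-10) = 50)
1/u(h) = 1/50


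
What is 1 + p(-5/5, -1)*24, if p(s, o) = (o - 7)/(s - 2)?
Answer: 65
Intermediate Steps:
p(s, o) = (-7 + o)/(-2 + s)
1 + p(-5/5, -1)*24 = 1 + ((-7 - 1)/(-2 - 5/5))*24 = 1 + (-8/(-2 - 5*⅕))*24 = 1 + (-8/(-2 - 1))*24 = 1 + (-8/(-3))*24 = 1 - ⅓*(-8)*24 = 1 + (8/3)*24 = 1 + 64 = 65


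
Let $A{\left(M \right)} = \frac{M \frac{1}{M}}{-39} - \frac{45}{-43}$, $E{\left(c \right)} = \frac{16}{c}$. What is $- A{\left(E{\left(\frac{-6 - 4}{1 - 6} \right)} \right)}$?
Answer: $- \frac{1712}{1677} \approx -1.0209$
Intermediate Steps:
$A{\left(M \right)} = \frac{1712}{1677}$ ($A{\left(M \right)} = 1 \left(- \frac{1}{39}\right) - - \frac{45}{43} = - \frac{1}{39} + \frac{45}{43} = \frac{1712}{1677}$)
$- A{\left(E{\left(\frac{-6 - 4}{1 - 6} \right)} \right)} = \left(-1\right) \frac{1712}{1677} = - \frac{1712}{1677}$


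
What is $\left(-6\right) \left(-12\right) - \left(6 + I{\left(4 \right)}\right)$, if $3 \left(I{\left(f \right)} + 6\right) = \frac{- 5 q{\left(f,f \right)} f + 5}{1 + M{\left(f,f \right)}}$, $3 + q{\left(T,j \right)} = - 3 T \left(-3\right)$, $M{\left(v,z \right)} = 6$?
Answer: $\frac{2167}{21} \approx 103.19$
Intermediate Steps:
$q{\left(T,j \right)} = -3 + 9 T$ ($q{\left(T,j \right)} = -3 + - 3 T \left(-3\right) = -3 + 9 T$)
$I{\left(f \right)} = - \frac{121}{21} + \frac{f \left(15 - 45 f\right)}{21}$ ($I{\left(f \right)} = -6 + \frac{\left(- 5 \left(-3 + 9 f\right) f + 5\right) \frac{1}{1 + 6}}{3} = -6 + \frac{\left(\left(15 - 45 f\right) f + 5\right) \frac{1}{7}}{3} = -6 + \frac{\left(f \left(15 - 45 f\right) + 5\right) \frac{1}{7}}{3} = -6 + \frac{\left(5 + f \left(15 - 45 f\right)\right) \frac{1}{7}}{3} = -6 + \frac{\frac{5}{7} + \frac{f \left(15 - 45 f\right)}{7}}{3} = -6 + \left(\frac{5}{21} + \frac{f \left(15 - 45 f\right)}{21}\right) = - \frac{121}{21} + \frac{f \left(15 - 45 f\right)}{21}$)
$\left(-6\right) \left(-12\right) - \left(6 + I{\left(4 \right)}\right) = \left(-6\right) \left(-12\right) - \left(\frac{5}{21} - \frac{240}{7} + \frac{20}{7}\right) = 72 - \left(\frac{65}{21} - \frac{240}{7}\right) = 72 - - \frac{655}{21} = 72 + \left(-6 + \frac{781}{21}\right) = 72 + \frac{655}{21} = \frac{2167}{21}$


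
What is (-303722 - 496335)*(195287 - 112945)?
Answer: -65878293494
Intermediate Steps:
(-303722 - 496335)*(195287 - 112945) = -800057*82342 = -65878293494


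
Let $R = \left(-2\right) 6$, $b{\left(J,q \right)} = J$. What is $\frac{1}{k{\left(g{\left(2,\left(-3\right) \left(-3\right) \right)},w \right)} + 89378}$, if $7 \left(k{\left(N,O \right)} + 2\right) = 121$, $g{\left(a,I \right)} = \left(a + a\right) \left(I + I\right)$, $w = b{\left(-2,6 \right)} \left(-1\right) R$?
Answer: $\frac{7}{625753} \approx 1.1187 \cdot 10^{-5}$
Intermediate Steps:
$R = -12$
$w = -24$ ($w = \left(-2\right) \left(-1\right) \left(-12\right) = 2 \left(-12\right) = -24$)
$g{\left(a,I \right)} = 4 I a$ ($g{\left(a,I \right)} = 2 a 2 I = 4 I a$)
$k{\left(N,O \right)} = \frac{107}{7}$ ($k{\left(N,O \right)} = -2 + \frac{1}{7} \cdot 121 = -2 + \frac{121}{7} = \frac{107}{7}$)
$\frac{1}{k{\left(g{\left(2,\left(-3\right) \left(-3\right) \right)},w \right)} + 89378} = \frac{1}{\frac{107}{7} + 89378} = \frac{1}{\frac{625753}{7}} = \frac{7}{625753}$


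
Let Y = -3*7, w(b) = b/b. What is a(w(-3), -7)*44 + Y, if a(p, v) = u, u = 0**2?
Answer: -21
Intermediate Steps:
u = 0
w(b) = 1
a(p, v) = 0
Y = -21
a(w(-3), -7)*44 + Y = 0*44 - 21 = 0 - 21 = -21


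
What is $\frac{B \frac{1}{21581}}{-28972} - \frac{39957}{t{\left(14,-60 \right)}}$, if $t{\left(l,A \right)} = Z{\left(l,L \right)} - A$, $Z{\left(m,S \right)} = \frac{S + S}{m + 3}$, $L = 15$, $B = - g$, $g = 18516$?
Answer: $- \frac{5056063624037}{7815559150} \approx -646.92$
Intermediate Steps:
$B = -18516$ ($B = \left(-1\right) 18516 = -18516$)
$Z{\left(m,S \right)} = \frac{2 S}{3 + m}$
$t{\left(l,A \right)} = - A + \frac{30}{3 + l}$ ($t{\left(l,A \right)} = 2 \cdot 15 \frac{1}{3 + l} - A = \frac{30}{3 + l} - A = - A + \frac{30}{3 + l}$)
$\frac{B \frac{1}{21581}}{-28972} - \frac{39957}{t{\left(14,-60 \right)}} = \frac{\left(-18516\right) \frac{1}{21581}}{-28972} - \frac{39957}{\frac{1}{3 + 14} \left(30 - - 60 \left(3 + 14\right)\right)} = \left(-18516\right) \frac{1}{21581} \left(- \frac{1}{28972}\right) - \frac{39957}{\frac{1}{17} \left(30 - \left(-60\right) 17\right)} = \left(- \frac{18516}{21581}\right) \left(- \frac{1}{28972}\right) - \frac{39957}{\frac{1}{17} \left(30 + 1020\right)} = \frac{4629}{156311183} - \frac{39957}{\frac{1}{17} \cdot 1050} = \frac{4629}{156311183} - \frac{39957}{\frac{1050}{17}} = \frac{4629}{156311183} - \frac{226423}{350} = - \frac{5056063624037}{7815559150}$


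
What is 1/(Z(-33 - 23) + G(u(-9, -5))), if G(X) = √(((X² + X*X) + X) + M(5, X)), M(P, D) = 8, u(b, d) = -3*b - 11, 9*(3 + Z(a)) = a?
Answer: 747/36527 + 162*√134/36527 ≈ 0.071790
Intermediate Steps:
Z(a) = -3 + a/9
u(b, d) = -11 - 3*b
G(X) = √(8 + X + 2*X²) (G(X) = √(((X² + X*X) + X) + 8) = √(((X² + X²) + X) + 8) = √((2*X² + X) + 8) = √((X + 2*X²) + 8) = √(8 + X + 2*X²))
1/(Z(-33 - 23) + G(u(-9, -5))) = 1/((-3 + (-33 - 23)/9) + √(8 + (-11 - 3*(-9)) + 2*(-11 - 3*(-9))²)) = 1/((-3 + (⅑)*(-56)) + √(8 + (-11 + 27) + 2*(-11 + 27)²)) = 1/((-3 - 56/9) + √(8 + 16 + 2*16²)) = 1/(-83/9 + √(8 + 16 + 2*256)) = 1/(-83/9 + √(8 + 16 + 512)) = 1/(-83/9 + √536) = 1/(-83/9 + 2*√134)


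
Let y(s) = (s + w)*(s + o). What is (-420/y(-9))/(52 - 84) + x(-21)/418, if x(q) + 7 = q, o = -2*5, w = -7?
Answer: -637/26752 ≈ -0.023811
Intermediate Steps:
o = -10
x(q) = -7 + q
y(s) = (-10 + s)*(-7 + s) (y(s) = (s - 7)*(s - 10) = (-7 + s)*(-10 + s) = (-10 + s)*(-7 + s))
(-420/y(-9))/(52 - 84) + x(-21)/418 = (-420/(70 + (-9)**2 - 17*(-9)))/(52 - 84) + (-7 - 21)/418 = -420/(70 + 81 + 153)/(-32) - 28*1/418 = -420/304*(-1/32) - 14/209 = -420*1/304*(-1/32) - 14/209 = -105/76*(-1/32) - 14/209 = 105/2432 - 14/209 = -637/26752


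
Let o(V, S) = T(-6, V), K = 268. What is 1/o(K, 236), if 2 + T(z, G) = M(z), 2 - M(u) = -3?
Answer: 1/3 ≈ 0.33333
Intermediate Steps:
M(u) = 5 (M(u) = 2 - 1*(-3) = 2 + 3 = 5)
T(z, G) = 3 (T(z, G) = -2 + 5 = 3)
o(V, S) = 3
1/o(K, 236) = 1/3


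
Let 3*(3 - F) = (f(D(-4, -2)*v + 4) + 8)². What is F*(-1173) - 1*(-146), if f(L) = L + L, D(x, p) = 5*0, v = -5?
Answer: 96723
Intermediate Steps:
D(x, p) = 0
f(L) = 2*L
F = -247/3 (F = 3 - (2*(0*(-5) + 4) + 8)²/3 = 3 - (2*(0 + 4) + 8)²/3 = 3 - (2*4 + 8)²/3 = 3 - (8 + 8)²/3 = 3 - ⅓*16² = 3 - ⅓*256 = 3 - 256/3 = -247/3 ≈ -82.333)
F*(-1173) - 1*(-146) = -247/3*(-1173) - 1*(-146) = 96577 + 146 = 96723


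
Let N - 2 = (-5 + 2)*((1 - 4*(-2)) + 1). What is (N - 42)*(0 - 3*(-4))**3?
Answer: -120960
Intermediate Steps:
N = -28 (N = 2 + (-5 + 2)*((1 - 4*(-2)) + 1) = 2 - 3*((1 + 8) + 1) = 2 - 3*(9 + 1) = 2 - 3*10 = 2 - 30 = -28)
(N - 42)*(0 - 3*(-4))**3 = (-28 - 42)*(0 - 3*(-4))**3 = -70*(0 + 12)**3 = -70*12**3 = -70*1728 = -120960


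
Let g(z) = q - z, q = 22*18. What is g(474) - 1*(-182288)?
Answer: 182210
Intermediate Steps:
q = 396
g(z) = 396 - z
g(474) - 1*(-182288) = (396 - 1*474) - 1*(-182288) = (396 - 474) + 182288 = -78 + 182288 = 182210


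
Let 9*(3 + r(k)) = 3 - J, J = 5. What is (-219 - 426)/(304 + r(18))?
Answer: -5805/2707 ≈ -2.1444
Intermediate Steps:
r(k) = -29/9 (r(k) = -3 + (3 - 1*5)/9 = -3 + (3 - 5)/9 = -3 + (1/9)*(-2) = -3 - 2/9 = -29/9)
(-219 - 426)/(304 + r(18)) = (-219 - 426)/(304 - 29/9) = -645/2707/9 = -645*9/2707 = -5805/2707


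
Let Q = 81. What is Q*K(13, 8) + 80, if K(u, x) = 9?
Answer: 809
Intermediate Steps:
Q*K(13, 8) + 80 = 81*9 + 80 = 729 + 80 = 809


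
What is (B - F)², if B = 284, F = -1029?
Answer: 1723969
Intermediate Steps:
(B - F)² = (284 - 1*(-1029))² = (284 + 1029)² = 1313² = 1723969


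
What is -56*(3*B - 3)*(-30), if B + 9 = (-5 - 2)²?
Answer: 196560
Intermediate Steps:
B = 40 (B = -9 + (-5 - 2)² = -9 + (-7)² = -9 + 49 = 40)
-56*(3*B - 3)*(-30) = -56*(3*40 - 3)*(-30) = -56*(120 - 3)*(-30) = -56*117*(-30) = -6552*(-30) = 196560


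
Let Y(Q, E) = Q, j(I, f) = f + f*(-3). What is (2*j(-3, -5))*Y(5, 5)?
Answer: 100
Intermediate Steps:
j(I, f) = -2*f (j(I, f) = f - 3*f = -2*f)
(2*j(-3, -5))*Y(5, 5) = (2*(-2*(-5)))*5 = (2*10)*5 = 20*5 = 100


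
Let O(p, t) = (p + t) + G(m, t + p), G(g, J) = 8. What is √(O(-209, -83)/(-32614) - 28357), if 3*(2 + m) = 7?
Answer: I*√7540641471299/16307 ≈ 168.4*I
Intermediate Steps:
m = ⅓ (m = -2 + (⅓)*7 = -2 + 7/3 = ⅓ ≈ 0.33333)
O(p, t) = 8 + p + t (O(p, t) = (p + t) + 8 = 8 + p + t)
√(O(-209, -83)/(-32614) - 28357) = √((8 - 209 - 83)/(-32614) - 28357) = √(-284*(-1/32614) - 28357) = √(142/16307 - 28357) = √(-462417457/16307) = I*√7540641471299/16307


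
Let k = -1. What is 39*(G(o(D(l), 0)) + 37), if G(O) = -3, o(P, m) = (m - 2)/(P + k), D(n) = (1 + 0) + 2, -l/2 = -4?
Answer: 1326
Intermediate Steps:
l = 8 (l = -2*(-4) = 8)
D(n) = 3 (D(n) = 1 + 2 = 3)
o(P, m) = (-2 + m)/(-1 + P) (o(P, m) = (m - 2)/(P - 1) = (-2 + m)/(-1 + P))
39*(G(o(D(l), 0)) + 37) = 39*(-3 + 37) = 39*34 = 1326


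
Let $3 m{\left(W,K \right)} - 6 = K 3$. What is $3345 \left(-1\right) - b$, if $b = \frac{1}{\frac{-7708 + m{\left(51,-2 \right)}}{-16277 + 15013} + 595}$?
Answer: $- \frac{635373031}{189947} \approx -3345.0$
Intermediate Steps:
$m{\left(W,K \right)} = 2 + K$ ($m{\left(W,K \right)} = 2 + \frac{K 3}{3} = 2 + \frac{3 K}{3} = 2 + K$)
$b = \frac{316}{189947}$ ($b = \frac{1}{\frac{-7708 + \left(2 - 2\right)}{-16277 + 15013} + 595} = \frac{1}{\frac{-7708 + 0}{-1264} + 595} = \frac{1}{\left(-7708\right) \left(- \frac{1}{1264}\right) + 595} = \frac{1}{\frac{1927}{316} + 595} = \frac{1}{\frac{189947}{316}} = \frac{316}{189947} \approx 0.0016636$)
$3345 \left(-1\right) - b = 3345 \left(-1\right) - \frac{316}{189947} = -3345 - \frac{316}{189947} = - \frac{635373031}{189947}$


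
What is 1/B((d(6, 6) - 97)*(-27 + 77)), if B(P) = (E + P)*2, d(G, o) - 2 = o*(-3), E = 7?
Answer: -1/11286 ≈ -8.8605e-5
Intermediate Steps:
d(G, o) = 2 - 3*o (d(G, o) = 2 + o*(-3) = 2 - 3*o)
B(P) = 14 + 2*P (B(P) = (7 + P)*2 = 14 + 2*P)
1/B((d(6, 6) - 97)*(-27 + 77)) = 1/(14 + 2*(((2 - 3*6) - 97)*(-27 + 77))) = 1/(14 + 2*(((2 - 18) - 97)*50)) = 1/(14 + 2*((-16 - 97)*50)) = 1/(14 + 2*(-113*50)) = 1/(14 + 2*(-5650)) = 1/(14 - 11300) = 1/(-11286) = -1/11286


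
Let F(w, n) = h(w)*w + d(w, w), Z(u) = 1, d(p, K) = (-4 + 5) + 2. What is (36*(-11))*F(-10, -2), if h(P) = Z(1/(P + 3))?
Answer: 2772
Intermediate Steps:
d(p, K) = 3 (d(p, K) = 1 + 2 = 3)
h(P) = 1
F(w, n) = 3 + w (F(w, n) = 1*w + 3 = w + 3 = 3 + w)
(36*(-11))*F(-10, -2) = (36*(-11))*(3 - 10) = -396*(-7) = 2772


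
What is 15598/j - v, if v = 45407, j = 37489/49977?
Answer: -922721777/37489 ≈ -24613.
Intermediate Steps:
j = 37489/49977 (j = 37489*(1/49977) = 37489/49977 ≈ 0.75012)
15598/j - v = 15598/(37489/49977) - 1*45407 = 15598*(49977/37489) - 45407 = 779541246/37489 - 45407 = -922721777/37489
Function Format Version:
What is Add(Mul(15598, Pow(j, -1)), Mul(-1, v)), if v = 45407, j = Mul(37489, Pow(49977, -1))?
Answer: Rational(-922721777, 37489) ≈ -24613.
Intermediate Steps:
j = Rational(37489, 49977) (j = Mul(37489, Rational(1, 49977)) = Rational(37489, 49977) ≈ 0.75012)
Add(Mul(15598, Pow(j, -1)), Mul(-1, v)) = Add(Mul(15598, Pow(Rational(37489, 49977), -1)), Mul(-1, 45407)) = Add(Mul(15598, Rational(49977, 37489)), -45407) = Add(Rational(779541246, 37489), -45407) = Rational(-922721777, 37489)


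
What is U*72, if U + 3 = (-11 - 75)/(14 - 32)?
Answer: 128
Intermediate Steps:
U = 16/9 (U = -3 + (-11 - 75)/(14 - 32) = -3 - 86/(-18) = -3 - 86*(-1/18) = -3 + 43/9 = 16/9 ≈ 1.7778)
U*72 = (16/9)*72 = 128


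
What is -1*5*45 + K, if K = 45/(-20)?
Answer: -909/4 ≈ -227.25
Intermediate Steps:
K = -9/4 (K = 45*(-1/20) = -9/4 ≈ -2.2500)
-1*5*45 + K = -1*5*45 - 9/4 = -5*45 - 9/4 = -225 - 9/4 = -909/4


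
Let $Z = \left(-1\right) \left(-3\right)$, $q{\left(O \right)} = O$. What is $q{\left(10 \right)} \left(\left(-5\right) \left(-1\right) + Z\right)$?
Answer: $80$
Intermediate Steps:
$Z = 3$
$q{\left(10 \right)} \left(\left(-5\right) \left(-1\right) + Z\right) = 10 \left(\left(-5\right) \left(-1\right) + 3\right) = 10 \left(5 + 3\right) = 10 \cdot 8 = 80$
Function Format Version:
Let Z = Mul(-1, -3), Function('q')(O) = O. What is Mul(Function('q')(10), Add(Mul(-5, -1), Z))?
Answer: 80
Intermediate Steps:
Z = 3
Mul(Function('q')(10), Add(Mul(-5, -1), Z)) = Mul(10, Add(Mul(-5, -1), 3)) = Mul(10, Add(5, 3)) = Mul(10, 8) = 80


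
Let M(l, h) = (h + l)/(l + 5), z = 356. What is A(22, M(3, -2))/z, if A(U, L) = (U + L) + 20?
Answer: 337/2848 ≈ 0.11833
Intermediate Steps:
M(l, h) = (h + l)/(5 + l)
A(U, L) = 20 + L + U (A(U, L) = (L + U) + 20 = 20 + L + U)
A(22, M(3, -2))/z = (20 + (-2 + 3)/(5 + 3) + 22)/356 = (20 + 1/8 + 22)*(1/356) = (20 + (⅛)*1 + 22)*(1/356) = (20 + ⅛ + 22)*(1/356) = (337/8)*(1/356) = 337/2848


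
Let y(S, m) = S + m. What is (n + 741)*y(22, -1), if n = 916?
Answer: 34797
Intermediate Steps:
(n + 741)*y(22, -1) = (916 + 741)*(22 - 1) = 1657*21 = 34797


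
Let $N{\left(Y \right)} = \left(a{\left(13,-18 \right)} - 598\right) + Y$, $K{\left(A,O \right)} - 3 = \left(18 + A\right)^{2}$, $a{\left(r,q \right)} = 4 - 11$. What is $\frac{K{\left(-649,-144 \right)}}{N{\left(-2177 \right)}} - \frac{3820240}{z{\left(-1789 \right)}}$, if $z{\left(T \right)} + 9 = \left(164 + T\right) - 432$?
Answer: $\frac{188563478}{110531} \approx 1706.0$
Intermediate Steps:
$a{\left(r,q \right)} = -7$ ($a{\left(r,q \right)} = 4 - 11 = -7$)
$z{\left(T \right)} = -277 + T$ ($z{\left(T \right)} = -9 + \left(\left(164 + T\right) - 432\right) = -9 + \left(-268 + T\right) = -277 + T$)
$K{\left(A,O \right)} = 3 + \left(18 + A\right)^{2}$
$N{\left(Y \right)} = -605 + Y$ ($N{\left(Y \right)} = \left(-7 - 598\right) + Y = -605 + Y$)
$\frac{K{\left(-649,-144 \right)}}{N{\left(-2177 \right)}} - \frac{3820240}{z{\left(-1789 \right)}} = \frac{3 + \left(18 - 649\right)^{2}}{-605 - 2177} - \frac{3820240}{-277 - 1789} = \frac{3 + \left(-631\right)^{2}}{-2782} - \frac{3820240}{-2066} = \left(3 + 398161\right) \left(- \frac{1}{2782}\right) - - \frac{1910120}{1033} = 398164 \left(- \frac{1}{2782}\right) + \frac{1910120}{1033} = - \frac{15314}{107} + \frac{1910120}{1033} = \frac{188563478}{110531}$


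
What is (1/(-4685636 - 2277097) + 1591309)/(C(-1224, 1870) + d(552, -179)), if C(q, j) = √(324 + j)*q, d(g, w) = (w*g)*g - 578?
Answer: -151081072128015301156/5178343409918652615309 + 376715229374864*√2194/575371489990961401701 ≈ -0.029145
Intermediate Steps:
d(g, w) = -578 + w*g² (d(g, w) = (g*w)*g - 578 = w*g² - 578 = -578 + w*g²)
C(q, j) = q*√(324 + j)
(1/(-4685636 - 2277097) + 1591309)/(C(-1224, 1870) + d(552, -179)) = (1/(-4685636 - 2277097) + 1591309)/(-1224*√(324 + 1870) + (-578 - 179*552²)) = (1/(-6962733) + 1591309)/(-1224*√2194 + (-578 - 179*304704)) = (-1/6962733 + 1591309)/(-1224*√2194 + (-578 - 54542016)) = 11079859687496/(6962733*(-1224*√2194 - 54542594)) = 11079859687496/(6962733*(-54542594 - 1224*√2194))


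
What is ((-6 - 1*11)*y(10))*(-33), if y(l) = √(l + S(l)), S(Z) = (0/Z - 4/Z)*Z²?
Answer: 561*I*√30 ≈ 3072.7*I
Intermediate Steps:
S(Z) = -4*Z (S(Z) = (0 - 4/Z)*Z² = (-4/Z)*Z² = -4*Z)
y(l) = √3*√(-l) (y(l) = √(l - 4*l) = √(-3*l) = √3*√(-l))
((-6 - 1*11)*y(10))*(-33) = ((-6 - 1*11)*(√3*√(-1*10)))*(-33) = ((-6 - 11)*(√3*√(-10)))*(-33) = -17*√3*I*√10*(-33) = -17*I*√30*(-33) = 561*I*√30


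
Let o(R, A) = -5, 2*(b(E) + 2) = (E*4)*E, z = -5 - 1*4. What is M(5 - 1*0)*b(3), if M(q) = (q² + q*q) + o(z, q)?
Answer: 720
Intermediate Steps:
z = -9 (z = -5 - 4 = -9)
b(E) = -2 + 2*E² (b(E) = -2 + ((E*4)*E)/2 = -2 + ((4*E)*E)/2 = -2 + (4*E²)/2 = -2 + 2*E²)
M(q) = -5 + 2*q² (M(q) = (q² + q*q) - 5 = (q² + q²) - 5 = 2*q² - 5 = -5 + 2*q²)
M(5 - 1*0)*b(3) = (-5 + 2*(5 - 1*0)²)*(-2 + 2*3²) = (-5 + 2*(5 + 0)²)*(-2 + 2*9) = (-5 + 2*5²)*(-2 + 18) = (-5 + 2*25)*16 = (-5 + 50)*16 = 45*16 = 720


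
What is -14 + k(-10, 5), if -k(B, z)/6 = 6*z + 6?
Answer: -230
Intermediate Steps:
k(B, z) = -36 - 36*z (k(B, z) = -6*(6*z + 6) = -6*(6 + 6*z) = -36 - 36*z)
-14 + k(-10, 5) = -14 + (-36 - 36*5) = -14 + (-36 - 180) = -14 - 216 = -230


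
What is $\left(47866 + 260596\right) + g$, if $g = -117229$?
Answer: $191233$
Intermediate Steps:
$\left(47866 + 260596\right) + g = \left(47866 + 260596\right) - 117229 = 308462 - 117229 = 191233$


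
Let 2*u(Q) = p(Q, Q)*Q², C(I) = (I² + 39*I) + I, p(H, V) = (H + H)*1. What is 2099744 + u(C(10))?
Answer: 127099744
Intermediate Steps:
p(H, V) = 2*H (p(H, V) = (2*H)*1 = 2*H)
C(I) = I² + 40*I
u(Q) = Q³ (u(Q) = ((2*Q)*Q²)/2 = (2*Q³)/2 = Q³)
2099744 + u(C(10)) = 2099744 + (10*(40 + 10))³ = 2099744 + (10*50)³ = 2099744 + 500³ = 2099744 + 125000000 = 127099744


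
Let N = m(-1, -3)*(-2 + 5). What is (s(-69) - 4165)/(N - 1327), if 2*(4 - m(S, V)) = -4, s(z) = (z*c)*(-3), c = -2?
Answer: 4579/1309 ≈ 3.4981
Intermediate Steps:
s(z) = 6*z (s(z) = (z*(-2))*(-3) = -2*z*(-3) = 6*z)
m(S, V) = 6 (m(S, V) = 4 - ½*(-4) = 4 + 2 = 6)
N = 18 (N = 6*(-2 + 5) = 6*3 = 18)
(s(-69) - 4165)/(N - 1327) = (6*(-69) - 4165)/(18 - 1327) = (-414 - 4165)/(-1309) = -4579*(-1/1309) = 4579/1309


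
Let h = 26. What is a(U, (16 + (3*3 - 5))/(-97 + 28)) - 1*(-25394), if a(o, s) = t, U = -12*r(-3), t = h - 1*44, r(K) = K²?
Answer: 25376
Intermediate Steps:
t = -18 (t = 26 - 1*44 = 26 - 44 = -18)
U = -108 (U = -12*(-3)² = -12*9 = -108)
a(o, s) = -18
a(U, (16 + (3*3 - 5))/(-97 + 28)) - 1*(-25394) = -18 - 1*(-25394) = -18 + 25394 = 25376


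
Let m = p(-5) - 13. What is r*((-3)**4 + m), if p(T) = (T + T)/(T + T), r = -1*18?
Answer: -1242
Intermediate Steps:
r = -18
p(T) = 1 (p(T) = (2*T)/((2*T)) = (2*T)*(1/(2*T)) = 1)
m = -12 (m = 1 - 13 = -12)
r*((-3)**4 + m) = -18*((-3)**4 - 12) = -18*(81 - 12) = -18*69 = -1242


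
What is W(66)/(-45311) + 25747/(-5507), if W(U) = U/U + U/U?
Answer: -1166633331/249527677 ≈ -4.6754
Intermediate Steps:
W(U) = 2 (W(U) = 1 + 1 = 2)
W(66)/(-45311) + 25747/(-5507) = 2/(-45311) + 25747/(-5507) = 2*(-1/45311) + 25747*(-1/5507) = -2/45311 - 25747/5507 = -1166633331/249527677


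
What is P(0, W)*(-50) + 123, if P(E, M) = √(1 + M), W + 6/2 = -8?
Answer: 123 - 50*I*√10 ≈ 123.0 - 158.11*I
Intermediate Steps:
W = -11 (W = -3 - 8 = -11)
P(0, W)*(-50) + 123 = √(1 - 11)*(-50) + 123 = √(-10)*(-50) + 123 = (I*√10)*(-50) + 123 = -50*I*√10 + 123 = 123 - 50*I*√10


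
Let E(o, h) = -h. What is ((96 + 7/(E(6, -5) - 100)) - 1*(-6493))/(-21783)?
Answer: -625948/2069385 ≈ -0.30248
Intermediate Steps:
((96 + 7/(E(6, -5) - 100)) - 1*(-6493))/(-21783) = ((96 + 7/(-1*(-5) - 100)) - 1*(-6493))/(-21783) = ((96 + 7/(5 - 100)) + 6493)*(-1/21783) = ((96 + 7/(-95)) + 6493)*(-1/21783) = ((96 - 1/95*7) + 6493)*(-1/21783) = ((96 - 7/95) + 6493)*(-1/21783) = (9113/95 + 6493)*(-1/21783) = (625948/95)*(-1/21783) = -625948/2069385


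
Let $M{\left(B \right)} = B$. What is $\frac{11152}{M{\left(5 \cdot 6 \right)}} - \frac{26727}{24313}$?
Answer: $\frac{135168383}{364695} \approx 370.63$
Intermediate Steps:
$\frac{11152}{M{\left(5 \cdot 6 \right)}} - \frac{26727}{24313} = \frac{11152}{5 \cdot 6} - \frac{26727}{24313} = \frac{11152}{30} - \frac{26727}{24313} = 11152 \cdot \frac{1}{30} - \frac{26727}{24313} = \frac{5576}{15} - \frac{26727}{24313} = \frac{135168383}{364695}$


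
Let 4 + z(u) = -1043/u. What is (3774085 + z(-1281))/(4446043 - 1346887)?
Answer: 172664243/141786387 ≈ 1.2178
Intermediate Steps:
z(u) = -4 - 1043/u
(3774085 + z(-1281))/(4446043 - 1346887) = (3774085 + (-4 - 1043/(-1281)))/(4446043 - 1346887) = (3774085 + (-4 - 1043*(-1/1281)))/3099156 = (3774085 + (-4 + 149/183))*(1/3099156) = (3774085 - 583/183)*(1/3099156) = (690656972/183)*(1/3099156) = 172664243/141786387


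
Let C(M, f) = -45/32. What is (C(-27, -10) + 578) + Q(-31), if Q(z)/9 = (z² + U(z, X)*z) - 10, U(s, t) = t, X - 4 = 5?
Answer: 211987/32 ≈ 6624.6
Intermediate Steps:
X = 9 (X = 4 + 5 = 9)
C(M, f) = -45/32 (C(M, f) = -45*1/32 = -45/32)
Q(z) = -90 + 9*z² + 81*z (Q(z) = 9*((z² + 9*z) - 10) = 9*(-10 + z² + 9*z) = -90 + 9*z² + 81*z)
(C(-27, -10) + 578) + Q(-31) = (-45/32 + 578) + (-90 + 9*(-31)² + 81*(-31)) = 18451/32 + (-90 + 9*961 - 2511) = 18451/32 + (-90 + 8649 - 2511) = 18451/32 + 6048 = 211987/32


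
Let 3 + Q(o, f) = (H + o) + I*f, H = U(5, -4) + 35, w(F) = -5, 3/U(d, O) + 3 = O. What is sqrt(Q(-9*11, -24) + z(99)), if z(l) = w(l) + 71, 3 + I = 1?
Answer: sqrt(2282)/7 ≈ 6.8243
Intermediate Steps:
I = -2 (I = -3 + 1 = -2)
U(d, O) = 3/(-3 + O)
H = 242/7 (H = 3/(-3 - 4) + 35 = 3/(-7) + 35 = 3*(-1/7) + 35 = -3/7 + 35 = 242/7 ≈ 34.571)
Q(o, f) = 221/7 + o - 2*f (Q(o, f) = -3 + ((242/7 + o) - 2*f) = -3 + (242/7 + o - 2*f) = 221/7 + o - 2*f)
z(l) = 66 (z(l) = -5 + 71 = 66)
sqrt(Q(-9*11, -24) + z(99)) = sqrt((221/7 - 9*11 - 2*(-24)) + 66) = sqrt((221/7 - 99 + 48) + 66) = sqrt(-136/7 + 66) = sqrt(326/7) = sqrt(2282)/7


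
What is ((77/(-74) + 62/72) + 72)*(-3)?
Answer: -95665/444 ≈ -215.46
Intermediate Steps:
((77/(-74) + 62/72) + 72)*(-3) = ((77*(-1/74) + 62*(1/72)) + 72)*(-3) = ((-77/74 + 31/36) + 72)*(-3) = (-239/1332 + 72)*(-3) = (95665/1332)*(-3) = -95665/444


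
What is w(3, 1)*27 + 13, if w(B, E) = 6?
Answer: 175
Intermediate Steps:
w(3, 1)*27 + 13 = 6*27 + 13 = 162 + 13 = 175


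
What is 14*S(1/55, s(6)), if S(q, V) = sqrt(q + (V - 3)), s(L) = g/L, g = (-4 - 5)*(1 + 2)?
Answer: 7*I*sqrt(90530)/55 ≈ 38.294*I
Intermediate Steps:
g = -27 (g = -9*3 = -27)
s(L) = -27/L
S(q, V) = sqrt(-3 + V + q) (S(q, V) = sqrt(q + (-3 + V)) = sqrt(-3 + V + q))
14*S(1/55, s(6)) = 14*sqrt(-3 - 27/6 + 1/55) = 14*sqrt(-3 - 27*1/6 + 1/55) = 14*sqrt(-3 - 9/2 + 1/55) = 14*sqrt(-823/110) = 14*(I*sqrt(90530)/110) = 7*I*sqrt(90530)/55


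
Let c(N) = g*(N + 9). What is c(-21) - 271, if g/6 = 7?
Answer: -775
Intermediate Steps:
g = 42 (g = 6*7 = 42)
c(N) = 378 + 42*N (c(N) = 42*(N + 9) = 42*(9 + N) = 378 + 42*N)
c(-21) - 271 = (378 + 42*(-21)) - 271 = (378 - 882) - 271 = -504 - 271 = -775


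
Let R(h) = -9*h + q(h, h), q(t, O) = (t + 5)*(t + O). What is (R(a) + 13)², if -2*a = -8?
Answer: 2401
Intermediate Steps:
a = 4 (a = -½*(-8) = 4)
q(t, O) = (5 + t)*(O + t)
R(h) = h + 2*h² (R(h) = -9*h + (h² + 5*h + 5*h + h*h) = -9*h + (h² + 5*h + 5*h + h²) = -9*h + (2*h² + 10*h) = h + 2*h²)
(R(a) + 13)² = (4*(1 + 2*4) + 13)² = (4*(1 + 8) + 13)² = (4*9 + 13)² = (36 + 13)² = 49² = 2401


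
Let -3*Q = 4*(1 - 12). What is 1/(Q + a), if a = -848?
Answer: -3/2500 ≈ -0.0012000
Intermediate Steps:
Q = 44/3 (Q = -4*(1 - 12)/3 = -4*(-11)/3 = -1/3*(-44) = 44/3 ≈ 14.667)
1/(Q + a) = 1/(44/3 - 848) = 1/(-2500/3) = -3/2500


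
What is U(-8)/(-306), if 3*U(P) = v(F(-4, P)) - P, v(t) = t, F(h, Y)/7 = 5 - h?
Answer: -71/918 ≈ -0.077342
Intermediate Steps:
F(h, Y) = 35 - 7*h (F(h, Y) = 7*(5 - h) = 35 - 7*h)
U(P) = 21 - P/3 (U(P) = ((35 - 7*(-4)) - P)/3 = ((35 + 28) - P)/3 = (63 - P)/3 = 21 - P/3)
U(-8)/(-306) = (21 - ⅓*(-8))/(-306) = (21 + 8/3)*(-1/306) = (71/3)*(-1/306) = -71/918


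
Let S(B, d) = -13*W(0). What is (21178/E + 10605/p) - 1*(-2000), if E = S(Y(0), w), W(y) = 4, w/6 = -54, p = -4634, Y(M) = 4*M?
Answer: 6843673/4303 ≈ 1590.4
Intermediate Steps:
w = -324 (w = 6*(-54) = -324)
S(B, d) = -52 (S(B, d) = -13*4 = -52)
E = -52
(21178/E + 10605/p) - 1*(-2000) = (21178/(-52) + 10605/(-4634)) - 1*(-2000) = (21178*(-1/52) + 10605*(-1/4634)) + 2000 = (-10589/26 - 1515/662) + 2000 = -1762327/4303 + 2000 = 6843673/4303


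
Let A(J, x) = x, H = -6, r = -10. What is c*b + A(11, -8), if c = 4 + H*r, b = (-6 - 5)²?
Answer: 7736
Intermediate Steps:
b = 121 (b = (-11)² = 121)
c = 64 (c = 4 - 6*(-10) = 4 + 60 = 64)
c*b + A(11, -8) = 64*121 - 8 = 7744 - 8 = 7736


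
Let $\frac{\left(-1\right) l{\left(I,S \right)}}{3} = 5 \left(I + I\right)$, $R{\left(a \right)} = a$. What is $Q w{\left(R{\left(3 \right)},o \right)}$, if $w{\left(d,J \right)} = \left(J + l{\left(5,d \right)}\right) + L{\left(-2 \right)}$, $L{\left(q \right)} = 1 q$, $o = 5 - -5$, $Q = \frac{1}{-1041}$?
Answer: $\frac{142}{1041} \approx 0.13641$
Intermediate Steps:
$Q = - \frac{1}{1041} \approx -0.00096061$
$o = 10$ ($o = 5 + 5 = 10$)
$l{\left(I,S \right)} = - 30 I$ ($l{\left(I,S \right)} = - 3 \cdot 5 \left(I + I\right) = - 3 \cdot 5 \cdot 2 I = - 3 \cdot 10 I = - 30 I$)
$L{\left(q \right)} = q$
$w{\left(d,J \right)} = -152 + J$ ($w{\left(d,J \right)} = \left(J - 150\right) - 2 = \left(-150 + J\right) - 2 = -152 + J$)
$Q w{\left(R{\left(3 \right)},o \right)} = - \frac{-152 + 10}{1041} = \left(- \frac{1}{1041}\right) \left(-142\right) = \frac{142}{1041}$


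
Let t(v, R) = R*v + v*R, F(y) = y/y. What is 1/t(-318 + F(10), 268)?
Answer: -1/169912 ≈ -5.8854e-6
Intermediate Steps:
F(y) = 1
t(v, R) = 2*R*v (t(v, R) = R*v + R*v = 2*R*v)
1/t(-318 + F(10), 268) = 1/(2*268*(-318 + 1)) = 1/(2*268*(-317)) = 1/(-169912) = -1/169912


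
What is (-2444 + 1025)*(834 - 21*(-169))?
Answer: -6219477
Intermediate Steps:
(-2444 + 1025)*(834 - 21*(-169)) = -1419*(834 + 3549) = -1419*4383 = -6219477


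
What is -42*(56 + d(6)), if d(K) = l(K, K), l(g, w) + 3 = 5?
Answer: -2436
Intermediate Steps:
l(g, w) = 2 (l(g, w) = -3 + 5 = 2)
d(K) = 2
-42*(56 + d(6)) = -42*(56 + 2) = -42*58 = -2436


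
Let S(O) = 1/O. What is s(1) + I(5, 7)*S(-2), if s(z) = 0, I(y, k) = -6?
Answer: 3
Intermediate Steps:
S(O) = 1/O
s(1) + I(5, 7)*S(-2) = 0 - 6/(-2) = 0 - 6*(-1/2) = 0 + 3 = 3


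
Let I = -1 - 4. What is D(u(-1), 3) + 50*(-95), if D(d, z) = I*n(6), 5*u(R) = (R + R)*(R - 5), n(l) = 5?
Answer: -4775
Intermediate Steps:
I = -5
u(R) = 2*R*(-5 + R)/5 (u(R) = ((R + R)*(R - 5))/5 = ((2*R)*(-5 + R))/5 = (2*R*(-5 + R))/5 = 2*R*(-5 + R)/5)
D(d, z) = -25 (D(d, z) = -5*5 = -25)
D(u(-1), 3) + 50*(-95) = -25 + 50*(-95) = -25 - 4750 = -4775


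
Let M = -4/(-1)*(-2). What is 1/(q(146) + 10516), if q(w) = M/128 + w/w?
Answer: 16/168271 ≈ 9.5085e-5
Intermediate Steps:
M = -8 (M = -4*(-1)*(-2) = 4*(-2) = -8)
q(w) = 15/16 (q(w) = -8/128 + w/w = -8*1/128 + 1 = -1/16 + 1 = 15/16)
1/(q(146) + 10516) = 1/(15/16 + 10516) = 1/(168271/16) = 16/168271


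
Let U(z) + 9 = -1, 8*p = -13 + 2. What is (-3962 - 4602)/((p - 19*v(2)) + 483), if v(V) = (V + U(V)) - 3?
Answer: -68512/5525 ≈ -12.400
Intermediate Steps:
p = -11/8 (p = (-13 + 2)/8 = (⅛)*(-11) = -11/8 ≈ -1.3750)
U(z) = -10 (U(z) = -9 - 1 = -10)
v(V) = -13 + V (v(V) = (V - 10) - 3 = (-10 + V) - 3 = -13 + V)
(-3962 - 4602)/((p - 19*v(2)) + 483) = (-3962 - 4602)/((-11/8 - 19*(-13 + 2)) + 483) = -8564/((-11/8 - 19*(-11)) + 483) = -8564/((-11/8 + 209) + 483) = -8564/(1661/8 + 483) = -8564/5525/8 = -8564*8/5525 = -68512/5525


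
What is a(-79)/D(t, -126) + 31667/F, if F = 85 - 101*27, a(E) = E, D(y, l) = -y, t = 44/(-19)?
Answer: -2679495/58124 ≈ -46.100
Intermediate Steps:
t = -44/19 (t = 44*(-1/19) = -44/19 ≈ -2.3158)
F = -2642 (F = 85 - 2727 = -2642)
a(-79)/D(t, -126) + 31667/F = -79/((-1*(-44/19))) + 31667/(-2642) = -79/44/19 + 31667*(-1/2642) = -79*19/44 - 31667/2642 = -1501/44 - 31667/2642 = -2679495/58124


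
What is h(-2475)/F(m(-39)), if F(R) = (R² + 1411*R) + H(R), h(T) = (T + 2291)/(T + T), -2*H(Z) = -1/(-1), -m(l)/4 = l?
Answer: 184/1210034925 ≈ 1.5206e-7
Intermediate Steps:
m(l) = -4*l
H(Z) = -½ (H(Z) = -(-1)/(2*(-1)) = -(-1)*(-1)/2 = -½*1 = -½)
h(T) = (2291 + T)/(2*T) (h(T) = (2291 + T)/((2*T)) = (2291 + T)*(1/(2*T)) = (2291 + T)/(2*T))
F(R) = -½ + R² + 1411*R (F(R) = (R² + 1411*R) - ½ = -½ + R² + 1411*R)
h(-2475)/F(m(-39)) = ((½)*(2291 - 2475)/(-2475))/(-½ + (-4*(-39))² + 1411*(-4*(-39))) = ((½)*(-1/2475)*(-184))/(-½ + 156² + 1411*156) = 92/(2475*(-½ + 24336 + 220116)) = 92/(2475*(488903/2)) = (92/2475)*(2/488903) = 184/1210034925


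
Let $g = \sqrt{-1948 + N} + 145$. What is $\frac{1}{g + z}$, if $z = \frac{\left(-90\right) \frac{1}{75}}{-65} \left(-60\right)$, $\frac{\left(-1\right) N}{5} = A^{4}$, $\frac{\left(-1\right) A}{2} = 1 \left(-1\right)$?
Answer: $\frac{607945}{96046909} - \frac{109850 i \sqrt{3}}{96046909} \approx 0.0063297 - 0.001981 i$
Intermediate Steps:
$A = 2$ ($A = - 2 \cdot 1 \left(-1\right) = \left(-2\right) \left(-1\right) = 2$)
$N = -80$ ($N = - 5 \cdot 2^{4} = \left(-5\right) 16 = -80$)
$z = - \frac{72}{65}$ ($z = \left(-90\right) \frac{1}{75} \left(- \frac{1}{65}\right) \left(-60\right) = \left(- \frac{6}{5}\right) \left(- \frac{1}{65}\right) \left(-60\right) = \frac{6}{325} \left(-60\right) = - \frac{72}{65} \approx -1.1077$)
$g = 145 + 26 i \sqrt{3}$ ($g = \sqrt{-1948 - 80} + 145 = \sqrt{-2028} + 145 = 26 i \sqrt{3} + 145 = 145 + 26 i \sqrt{3} \approx 145.0 + 45.033 i$)
$\frac{1}{g + z} = \frac{1}{\left(145 + 26 i \sqrt{3}\right) - \frac{72}{65}} = \frac{1}{\frac{9353}{65} + 26 i \sqrt{3}}$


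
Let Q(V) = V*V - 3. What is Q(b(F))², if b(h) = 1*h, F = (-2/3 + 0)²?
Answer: 51529/6561 ≈ 7.8538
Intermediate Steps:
F = 4/9 (F = (-2*⅓ + 0)² = (-⅔ + 0)² = (-⅔)² = 4/9 ≈ 0.44444)
b(h) = h
Q(V) = -3 + V² (Q(V) = V² - 3 = -3 + V²)
Q(b(F))² = (-3 + (4/9)²)² = (-3 + 16/81)² = (-227/81)² = 51529/6561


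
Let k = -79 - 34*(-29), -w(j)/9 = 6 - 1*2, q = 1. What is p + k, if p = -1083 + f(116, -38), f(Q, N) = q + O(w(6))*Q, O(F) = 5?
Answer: 405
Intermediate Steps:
w(j) = -36 (w(j) = -9*(6 - 1*2) = -9*(6 - 2) = -9*4 = -36)
k = 907 (k = -79 + 986 = 907)
f(Q, N) = 1 + 5*Q
p = -502 (p = -1083 + (1 + 5*116) = -1083 + (1 + 580) = -1083 + 581 = -502)
p + k = -502 + 907 = 405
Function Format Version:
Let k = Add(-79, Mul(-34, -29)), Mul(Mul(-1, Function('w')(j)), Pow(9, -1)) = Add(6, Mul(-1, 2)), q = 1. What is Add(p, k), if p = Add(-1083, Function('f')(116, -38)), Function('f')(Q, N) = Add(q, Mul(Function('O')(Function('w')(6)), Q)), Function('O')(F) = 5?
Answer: 405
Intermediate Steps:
Function('w')(j) = -36 (Function('w')(j) = Mul(-9, Add(6, Mul(-1, 2))) = Mul(-9, Add(6, -2)) = Mul(-9, 4) = -36)
k = 907 (k = Add(-79, 986) = 907)
Function('f')(Q, N) = Add(1, Mul(5, Q))
p = -502 (p = Add(-1083, Add(1, Mul(5, 116))) = Add(-1083, Add(1, 580)) = Add(-1083, 581) = -502)
Add(p, k) = Add(-502, 907) = 405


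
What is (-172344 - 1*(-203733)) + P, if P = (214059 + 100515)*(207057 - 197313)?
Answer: 3065240445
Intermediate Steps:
P = 3065209056 (P = 314574*9744 = 3065209056)
(-172344 - 1*(-203733)) + P = (-172344 - 1*(-203733)) + 3065209056 = (-172344 + 203733) + 3065209056 = 31389 + 3065209056 = 3065240445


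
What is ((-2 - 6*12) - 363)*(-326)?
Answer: 142462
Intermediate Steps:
((-2 - 6*12) - 363)*(-326) = ((-2 - 72) - 363)*(-326) = (-74 - 363)*(-326) = -437*(-326) = 142462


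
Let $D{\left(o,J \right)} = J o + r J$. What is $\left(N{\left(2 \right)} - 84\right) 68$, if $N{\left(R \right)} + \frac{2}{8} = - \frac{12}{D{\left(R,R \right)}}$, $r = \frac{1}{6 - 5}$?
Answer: $-5865$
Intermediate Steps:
$r = 1$ ($r = 1^{-1} = 1$)
$D{\left(o,J \right)} = J + J o$ ($D{\left(o,J \right)} = J o + 1 J = J o + J = J + J o$)
$N{\left(R \right)} = - \frac{1}{4} - \frac{12}{R \left(1 + R\right)}$
$\left(N{\left(2 \right)} - 84\right) 68 = \left(\frac{-48 - 2 \left(1 + 2\right)}{4 \cdot 2 \left(1 + 2\right)} - 84\right) 68 = \left(\frac{1}{4} \cdot \frac{1}{2} \cdot \frac{1}{3} \left(-48 - 2 \cdot 3\right) - 84\right) 68 = \left(\frac{1}{4} \cdot \frac{1}{2} \cdot \frac{1}{3} \left(-48 - 6\right) - 84\right) 68 = \left(\frac{1}{4} \cdot \frac{1}{2} \cdot \frac{1}{3} \left(-54\right) - 84\right) 68 = \left(- \frac{9}{4} - 84\right) 68 = \left(- \frac{345}{4}\right) 68 = -5865$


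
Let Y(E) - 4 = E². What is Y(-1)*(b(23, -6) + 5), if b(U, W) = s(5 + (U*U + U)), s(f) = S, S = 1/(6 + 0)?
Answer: 155/6 ≈ 25.833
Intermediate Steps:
S = ⅙ (S = 1/6 = ⅙ ≈ 0.16667)
s(f) = ⅙
b(U, W) = ⅙
Y(E) = 4 + E²
Y(-1)*(b(23, -6) + 5) = (4 + (-1)²)*(⅙ + 5) = (4 + 1)*(31/6) = 5*(31/6) = 155/6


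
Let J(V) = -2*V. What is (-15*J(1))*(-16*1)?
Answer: -480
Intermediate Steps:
(-15*J(1))*(-16*1) = (-(-30))*(-16*1) = -15*(-2)*(-16) = 30*(-16) = -480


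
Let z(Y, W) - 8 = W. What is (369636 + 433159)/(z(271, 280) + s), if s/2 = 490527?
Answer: 802795/981342 ≈ 0.81806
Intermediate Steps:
s = 981054 (s = 2*490527 = 981054)
z(Y, W) = 8 + W
(369636 + 433159)/(z(271, 280) + s) = (369636 + 433159)/((8 + 280) + 981054) = 802795/(288 + 981054) = 802795/981342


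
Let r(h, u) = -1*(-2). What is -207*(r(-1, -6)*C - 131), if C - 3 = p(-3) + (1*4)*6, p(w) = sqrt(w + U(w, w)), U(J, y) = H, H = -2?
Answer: 15939 - 414*I*sqrt(5) ≈ 15939.0 - 925.73*I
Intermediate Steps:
U(J, y) = -2
r(h, u) = 2
p(w) = sqrt(-2 + w) (p(w) = sqrt(w - 2) = sqrt(-2 + w))
C = 27 + I*sqrt(5) (C = 3 + (sqrt(-2 - 3) + (1*4)*6) = 3 + (sqrt(-5) + 4*6) = 3 + (I*sqrt(5) + 24) = 3 + (24 + I*sqrt(5)) = 27 + I*sqrt(5) ≈ 27.0 + 2.2361*I)
-207*(r(-1, -6)*C - 131) = -207*(2*(27 + I*sqrt(5)) - 131) = -207*((54 + 2*I*sqrt(5)) - 131) = -207*(-77 + 2*I*sqrt(5)) = 15939 - 414*I*sqrt(5)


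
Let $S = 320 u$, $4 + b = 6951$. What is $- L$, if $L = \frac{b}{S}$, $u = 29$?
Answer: $- \frac{6947}{9280} \approx -0.7486$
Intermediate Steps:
$b = 6947$ ($b = -4 + 6951 = 6947$)
$S = 9280$ ($S = 320 \cdot 29 = 9280$)
$L = \frac{6947}{9280} \approx 0.7486$
$- L = \left(-1\right) \frac{6947}{9280} = - \frac{6947}{9280}$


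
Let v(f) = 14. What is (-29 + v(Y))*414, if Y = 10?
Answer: -6210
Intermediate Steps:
(-29 + v(Y))*414 = (-29 + 14)*414 = -15*414 = -6210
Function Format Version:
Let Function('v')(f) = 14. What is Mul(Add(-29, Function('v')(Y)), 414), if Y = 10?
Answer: -6210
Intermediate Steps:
Mul(Add(-29, Function('v')(Y)), 414) = Mul(Add(-29, 14), 414) = Mul(-15, 414) = -6210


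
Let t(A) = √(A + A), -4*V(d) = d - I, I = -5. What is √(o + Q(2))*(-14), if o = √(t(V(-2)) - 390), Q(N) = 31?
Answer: -7*√(124 + 2*√2*√(-780 + I*√6)) ≈ -81.521 - 23.74*I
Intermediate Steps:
V(d) = -5/4 - d/4 (V(d) = -(d - 1*(-5))/4 = -(d + 5)/4 = -(5 + d)/4 = -5/4 - d/4)
t(A) = √2*√A (t(A) = √(2*A) = √2*√A)
o = √(-390 + I*√6/2) (o = √(√2*√(-5/4 - ¼*(-2)) - 390) = √(√2*√(-5/4 + ½) - 390) = √(√2*√(-¾) - 390) = √(√2*(I*√3/2) - 390) = √(I*√6/2 - 390) = √(-390 + I*√6/2) ≈ 0.031 + 19.748*I)
√(o + Q(2))*(-14) = √(√(-1560 + 2*I*√6)/2 + 31)*(-14) = √(31 + √(-1560 + 2*I*√6)/2)*(-14) = -14*√(31 + √(-1560 + 2*I*√6)/2)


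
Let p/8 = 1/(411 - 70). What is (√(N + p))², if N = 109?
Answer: 37177/341 ≈ 109.02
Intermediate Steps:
p = 8/341 (p = 8/(411 - 70) = 8/341 ≈ 0.023460)
(√(N + p))² = (√(109 + 8/341))² = (√(37177/341))² = (√12677357/341)² = 37177/341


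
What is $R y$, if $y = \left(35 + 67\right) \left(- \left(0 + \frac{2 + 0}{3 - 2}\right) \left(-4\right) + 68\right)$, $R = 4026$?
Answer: $31209552$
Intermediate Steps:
$y = 7752$ ($y = 102 \left(- \left(0 + \frac{2}{1}\right) \left(-4\right) + 68\right) = 102 \left(- \left(0 + 2 \cdot 1\right) \left(-4\right) + 68\right) = 102 \left(- \left(0 + 2\right) \left(-4\right) + 68\right) = 102 \left(- 2 \left(-4\right) + 68\right) = 102 \left(\left(-1\right) \left(-8\right) + 68\right) = 102 \left(8 + 68\right) = 102 \cdot 76 = 7752$)
$R y = 4026 \cdot 7752 = 31209552$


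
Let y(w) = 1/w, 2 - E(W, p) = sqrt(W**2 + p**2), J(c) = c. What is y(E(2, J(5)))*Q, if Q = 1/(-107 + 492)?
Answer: -2/9625 - sqrt(29)/9625 ≈ -0.00076729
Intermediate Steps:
E(W, p) = 2 - sqrt(W**2 + p**2)
y(w) = 1/w
Q = 1/385 ≈ 0.0025974
y(E(2, J(5)))*Q = (1/385)/(2 - sqrt(2**2 + 5**2)) = (1/385)/(2 - sqrt(4 + 25)) = (1/385)/(2 - sqrt(29)) = 1/(385*(2 - sqrt(29)))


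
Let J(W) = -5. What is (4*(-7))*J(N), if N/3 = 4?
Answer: 140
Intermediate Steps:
N = 12 (N = 3*4 = 12)
(4*(-7))*J(N) = (4*(-7))*(-5) = -28*(-5) = 140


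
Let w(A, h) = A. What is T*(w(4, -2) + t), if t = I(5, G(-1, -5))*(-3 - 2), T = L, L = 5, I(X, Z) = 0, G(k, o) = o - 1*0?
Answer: 20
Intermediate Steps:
G(k, o) = o (G(k, o) = o + 0 = o)
T = 5
t = 0 (t = 0*(-3 - 2) = 0*(-5) = 0)
T*(w(4, -2) + t) = 5*(4 + 0) = 5*4 = 20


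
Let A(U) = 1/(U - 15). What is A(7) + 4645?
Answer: 37159/8 ≈ 4644.9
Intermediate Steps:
A(U) = 1/(-15 + U)
A(7) + 4645 = 1/(-15 + 7) + 4645 = 1/(-8) + 4645 = -1/8 + 4645 = 37159/8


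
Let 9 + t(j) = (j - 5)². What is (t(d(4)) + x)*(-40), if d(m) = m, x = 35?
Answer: -1080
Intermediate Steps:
t(j) = -9 + (-5 + j)² (t(j) = -9 + (j - 5)² = -9 + (-5 + j)²)
(t(d(4)) + x)*(-40) = ((-9 + (-5 + 4)²) + 35)*(-40) = ((-9 + (-1)²) + 35)*(-40) = ((-9 + 1) + 35)*(-40) = (-8 + 35)*(-40) = 27*(-40) = -1080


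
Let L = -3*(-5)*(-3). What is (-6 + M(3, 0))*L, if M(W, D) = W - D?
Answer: 135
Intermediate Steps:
L = -45 (L = 15*(-3) = -45)
(-6 + M(3, 0))*L = (-6 + (3 - 1*0))*(-45) = (-6 + (3 + 0))*(-45) = (-6 + 3)*(-45) = -3*(-45) = 135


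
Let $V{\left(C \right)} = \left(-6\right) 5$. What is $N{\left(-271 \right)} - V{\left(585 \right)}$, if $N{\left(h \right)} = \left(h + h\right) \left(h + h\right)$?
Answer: $293794$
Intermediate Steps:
$N{\left(h \right)} = 4 h^{2}$ ($N{\left(h \right)} = 2 h 2 h = 4 h^{2}$)
$V{\left(C \right)} = -30$
$N{\left(-271 \right)} - V{\left(585 \right)} = 4 \left(-271\right)^{2} - -30 = 4 \cdot 73441 + 30 = 293764 + 30 = 293794$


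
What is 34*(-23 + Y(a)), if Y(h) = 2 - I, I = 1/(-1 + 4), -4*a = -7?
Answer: -2176/3 ≈ -725.33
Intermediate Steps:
a = 7/4 (a = -¼*(-7) = 7/4 ≈ 1.7500)
I = ⅓ (I = 1/3 = ⅓ ≈ 0.33333)
Y(h) = 5/3 (Y(h) = 2 - 1*⅓ = 2 - ⅓ = 5/3)
34*(-23 + Y(a)) = 34*(-23 + 5/3) = 34*(-64/3) = -2176/3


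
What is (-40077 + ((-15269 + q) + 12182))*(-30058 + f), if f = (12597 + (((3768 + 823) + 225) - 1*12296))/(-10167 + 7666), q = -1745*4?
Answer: 3769834695200/2501 ≈ 1.5073e+9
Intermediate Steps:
q = -6980
f = -5117/2501 (f = (12597 + ((4591 + 225) - 12296))/(-2501) = (12597 + (4816 - 12296))*(-1/2501) = (12597 - 7480)*(-1/2501) = 5117*(-1/2501) = -5117/2501 ≈ -2.0460)
(-40077 + ((-15269 + q) + 12182))*(-30058 + f) = (-40077 + ((-15269 - 6980) + 12182))*(-30058 - 5117/2501) = (-40077 + (-22249 + 12182))*(-75180175/2501) = (-40077 - 10067)*(-75180175/2501) = -50144*(-75180175/2501) = 3769834695200/2501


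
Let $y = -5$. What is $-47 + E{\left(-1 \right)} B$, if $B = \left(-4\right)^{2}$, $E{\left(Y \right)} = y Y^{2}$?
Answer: $-127$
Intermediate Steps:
$E{\left(Y \right)} = - 5 Y^{2}$
$B = 16$
$-47 + E{\left(-1 \right)} B = -47 + - 5 \left(-1\right)^{2} \cdot 16 = -47 + \left(-5\right) 1 \cdot 16 = -47 - 80 = -127$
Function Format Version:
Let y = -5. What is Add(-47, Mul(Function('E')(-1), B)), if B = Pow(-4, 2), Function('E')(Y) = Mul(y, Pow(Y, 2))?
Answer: -127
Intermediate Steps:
Function('E')(Y) = Mul(-5, Pow(Y, 2))
B = 16
Add(-47, Mul(Function('E')(-1), B)) = Add(-47, Mul(Mul(-5, Pow(-1, 2)), 16)) = Add(-47, Mul(Mul(-5, 1), 16)) = Add(-47, Mul(-5, 16)) = Add(-47, -80) = -127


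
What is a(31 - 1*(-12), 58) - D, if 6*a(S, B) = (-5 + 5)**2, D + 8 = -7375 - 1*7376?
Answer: 14759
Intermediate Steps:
D = -14759 (D = -8 + (-7375 - 1*7376) = -8 + (-7375 - 7376) = -8 - 14751 = -14759)
a(S, B) = 0 (a(S, B) = (-5 + 5)**2/6 = (1/6)*0**2 = (1/6)*0 = 0)
a(31 - 1*(-12), 58) - D = 0 - 1*(-14759) = 0 + 14759 = 14759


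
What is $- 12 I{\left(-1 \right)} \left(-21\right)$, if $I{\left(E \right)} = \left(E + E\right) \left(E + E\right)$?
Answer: $1008$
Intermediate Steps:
$I{\left(E \right)} = 4 E^{2}$ ($I{\left(E \right)} = 2 E 2 E = 4 E^{2}$)
$- 12 I{\left(-1 \right)} \left(-21\right) = - 12 \cdot 4 \left(-1\right)^{2} \left(-21\right) = - 12 \cdot 4 \cdot 1 \left(-21\right) = \left(-12\right) 4 \left(-21\right) = \left(-48\right) \left(-21\right) = 1008$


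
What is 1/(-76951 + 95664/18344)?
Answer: -2293/176436685 ≈ -1.2996e-5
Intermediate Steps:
1/(-76951 + 95664/18344) = 1/(-76951 + 95664*(1/18344)) = 1/(-76951 + 11958/2293) = 1/(-176436685/2293) = -2293/176436685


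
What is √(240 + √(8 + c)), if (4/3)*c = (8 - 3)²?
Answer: √(960 + 2*√107)/2 ≈ 15.658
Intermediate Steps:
c = 75/4 (c = 3*(8 - 3)²/4 = (¾)*5² = (¾)*25 = 75/4 ≈ 18.750)
√(240 + √(8 + c)) = √(240 + √(8 + 75/4)) = √(240 + √(107/4)) = √(240 + √107/2)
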